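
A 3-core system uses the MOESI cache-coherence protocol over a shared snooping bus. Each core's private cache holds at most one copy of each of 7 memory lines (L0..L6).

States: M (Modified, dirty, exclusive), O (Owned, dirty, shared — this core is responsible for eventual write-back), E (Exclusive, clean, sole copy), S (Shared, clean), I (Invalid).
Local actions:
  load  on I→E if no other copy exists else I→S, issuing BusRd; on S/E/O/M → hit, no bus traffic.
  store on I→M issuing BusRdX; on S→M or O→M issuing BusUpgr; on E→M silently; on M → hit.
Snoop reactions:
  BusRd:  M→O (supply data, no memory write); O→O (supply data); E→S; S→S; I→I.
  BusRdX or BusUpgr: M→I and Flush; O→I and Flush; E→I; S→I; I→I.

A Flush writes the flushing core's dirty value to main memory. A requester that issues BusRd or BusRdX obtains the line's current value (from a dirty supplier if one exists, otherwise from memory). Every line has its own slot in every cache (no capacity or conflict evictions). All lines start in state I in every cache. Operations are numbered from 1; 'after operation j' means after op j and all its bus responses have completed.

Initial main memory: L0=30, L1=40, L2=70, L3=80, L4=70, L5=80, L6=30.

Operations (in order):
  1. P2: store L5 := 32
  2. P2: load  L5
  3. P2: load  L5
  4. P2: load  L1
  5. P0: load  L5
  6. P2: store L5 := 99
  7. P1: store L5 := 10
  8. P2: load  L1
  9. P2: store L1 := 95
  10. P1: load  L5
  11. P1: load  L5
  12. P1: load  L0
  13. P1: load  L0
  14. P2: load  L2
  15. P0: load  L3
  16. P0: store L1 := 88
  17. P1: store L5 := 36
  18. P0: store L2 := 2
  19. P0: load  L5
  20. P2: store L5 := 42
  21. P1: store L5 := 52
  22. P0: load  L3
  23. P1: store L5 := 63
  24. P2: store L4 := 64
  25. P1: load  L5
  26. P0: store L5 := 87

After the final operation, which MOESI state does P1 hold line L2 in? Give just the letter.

1. P2: store L5 := 32  bus=[BusRdX]  L5: P0=I P1=I P2=M  mem[L5]=80
2. P2: load  L5  bus=[-]  L5: P0=I P1=I P2=M  mem[L5]=80
3. P2: load  L5  bus=[-]  L5: P0=I P1=I P2=M  mem[L5]=80
4. P2: load  L1  bus=[BusRd]  L1: P0=I P1=I P2=E  mem[L1]=40
5. P0: load  L5  bus=[BusRd]  L5: P0=S P1=I P2=O  mem[L5]=80
6. P2: store L5 := 99  bus=[BusUpgr]  L5: P0=I P1=I P2=M  mem[L5]=80
7. P1: store L5 := 10  bus=[BusRdX,Flush]  L5: P0=I P1=M P2=I  mem[L5]=99
8. P2: load  L1  bus=[-]  L1: P0=I P1=I P2=E  mem[L1]=40
9. P2: store L1 := 95  bus=[-]  L1: P0=I P1=I P2=M  mem[L1]=40
10. P1: load  L5  bus=[-]  L5: P0=I P1=M P2=I  mem[L5]=99
11. P1: load  L5  bus=[-]  L5: P0=I P1=M P2=I  mem[L5]=99
12. P1: load  L0  bus=[BusRd]  L0: P0=I P1=E P2=I  mem[L0]=30
13. P1: load  L0  bus=[-]  L0: P0=I P1=E P2=I  mem[L0]=30
14. P2: load  L2  bus=[BusRd]  L2: P0=I P1=I P2=E  mem[L2]=70
15. P0: load  L3  bus=[BusRd]  L3: P0=E P1=I P2=I  mem[L3]=80
16. P0: store L1 := 88  bus=[BusRdX,Flush]  L1: P0=M P1=I P2=I  mem[L1]=95
17. P1: store L5 := 36  bus=[-]  L5: P0=I P1=M P2=I  mem[L5]=99
18. P0: store L2 := 2  bus=[BusRdX]  L2: P0=M P1=I P2=I  mem[L2]=70
19. P0: load  L5  bus=[BusRd]  L5: P0=S P1=O P2=I  mem[L5]=99
20. P2: store L5 := 42  bus=[BusRdX,Flush]  L5: P0=I P1=I P2=M  mem[L5]=36
21. P1: store L5 := 52  bus=[BusRdX,Flush]  L5: P0=I P1=M P2=I  mem[L5]=42
22. P0: load  L3  bus=[-]  L3: P0=E P1=I P2=I  mem[L3]=80
23. P1: store L5 := 63  bus=[-]  L5: P0=I P1=M P2=I  mem[L5]=42
24. P2: store L4 := 64  bus=[BusRdX]  L4: P0=I P1=I P2=M  mem[L4]=70
25. P1: load  L5  bus=[-]  L5: P0=I P1=M P2=I  mem[L5]=42
26. P0: store L5 := 87  bus=[BusRdX,Flush]  L5: P0=M P1=I P2=I  mem[L5]=63

state = I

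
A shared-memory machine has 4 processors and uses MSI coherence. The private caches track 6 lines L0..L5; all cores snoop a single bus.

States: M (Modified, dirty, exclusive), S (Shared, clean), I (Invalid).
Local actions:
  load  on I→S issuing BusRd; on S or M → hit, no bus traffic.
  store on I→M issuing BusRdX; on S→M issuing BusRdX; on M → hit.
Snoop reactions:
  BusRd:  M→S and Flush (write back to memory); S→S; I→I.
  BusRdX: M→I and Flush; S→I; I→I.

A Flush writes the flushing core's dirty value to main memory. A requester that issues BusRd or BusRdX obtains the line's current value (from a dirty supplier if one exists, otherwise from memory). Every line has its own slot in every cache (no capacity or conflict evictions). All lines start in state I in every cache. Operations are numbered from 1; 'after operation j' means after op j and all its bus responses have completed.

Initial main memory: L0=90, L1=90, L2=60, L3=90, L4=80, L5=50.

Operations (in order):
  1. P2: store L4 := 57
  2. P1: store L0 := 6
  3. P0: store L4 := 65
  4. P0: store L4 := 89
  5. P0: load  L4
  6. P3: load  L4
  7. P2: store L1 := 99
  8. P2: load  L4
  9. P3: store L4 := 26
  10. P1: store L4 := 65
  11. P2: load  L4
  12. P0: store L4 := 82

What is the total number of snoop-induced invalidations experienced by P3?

invalidations = 1

  op1 P2: store L4 := 57 → I/I/M/I on L4; bus BusRdX; mem=80
  op2 P1: store L0 := 6 → I/M/I/I on L0; bus BusRdX; mem=90
  op3 P0: store L4 := 65 → M/I/I/I on L4; bus BusRdX Flush; mem=57
  op4 P0: store L4 := 89 → M/I/I/I on L4; bus (none); mem=57
  op5 P0: load  L4 → M/I/I/I on L4; bus (none); mem=57
  op6 P3: load  L4 → S/I/I/S on L4; bus BusRd Flush; mem=89
  op7 P2: store L1 := 99 → I/I/M/I on L1; bus BusRdX; mem=90
  op8 P2: load  L4 → S/I/S/S on L4; bus BusRd; mem=89
  op9 P3: store L4 := 26 → I/I/I/M on L4; bus BusRdX; mem=89
  op10 P1: store L4 := 65 → I/M/I/I on L4; bus BusRdX Flush; mem=26
  op11 P2: load  L4 → I/S/S/I on L4; bus BusRd Flush; mem=65
  op12 P0: store L4 := 82 → M/I/I/I on L4; bus BusRdX; mem=65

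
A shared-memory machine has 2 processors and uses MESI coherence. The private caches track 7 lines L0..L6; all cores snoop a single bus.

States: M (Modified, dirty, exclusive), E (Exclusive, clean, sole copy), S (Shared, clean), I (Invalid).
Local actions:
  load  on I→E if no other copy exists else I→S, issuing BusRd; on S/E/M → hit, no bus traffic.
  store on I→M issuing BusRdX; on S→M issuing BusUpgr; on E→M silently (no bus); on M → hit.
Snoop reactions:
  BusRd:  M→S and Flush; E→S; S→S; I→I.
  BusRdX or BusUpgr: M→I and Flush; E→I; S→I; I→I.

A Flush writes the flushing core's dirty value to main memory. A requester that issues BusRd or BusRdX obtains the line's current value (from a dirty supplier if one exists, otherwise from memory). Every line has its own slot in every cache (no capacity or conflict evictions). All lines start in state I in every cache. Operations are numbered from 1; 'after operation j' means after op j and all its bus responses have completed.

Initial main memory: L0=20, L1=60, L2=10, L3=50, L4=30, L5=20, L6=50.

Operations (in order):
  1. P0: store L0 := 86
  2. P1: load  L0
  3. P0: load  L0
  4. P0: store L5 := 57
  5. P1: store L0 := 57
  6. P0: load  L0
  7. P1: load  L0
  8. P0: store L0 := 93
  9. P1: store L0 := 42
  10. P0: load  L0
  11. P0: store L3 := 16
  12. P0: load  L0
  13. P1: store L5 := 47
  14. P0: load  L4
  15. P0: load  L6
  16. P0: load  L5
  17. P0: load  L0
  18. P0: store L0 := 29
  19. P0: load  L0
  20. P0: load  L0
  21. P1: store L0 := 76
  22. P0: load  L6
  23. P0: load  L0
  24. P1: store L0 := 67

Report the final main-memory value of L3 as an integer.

[1] P0: store L0 := 86 | P0:M(86), P1:I | bus: BusRdX
[2] P1: load  L0 | P0:S(86), P1:S(86) | bus: BusRd,Flush
[3] P0: load  L0 | P0:S(86), P1:S(86) | bus: none
[4] P0: store L5 := 57 | P0:M(57), P1:I | bus: BusRdX
[5] P1: store L0 := 57 | P0:I, P1:M(57) | bus: BusUpgr
[6] P0: load  L0 | P0:S(57), P1:S(57) | bus: BusRd,Flush
[7] P1: load  L0 | P0:S(57), P1:S(57) | bus: none
[8] P0: store L0 := 93 | P0:M(93), P1:I | bus: BusUpgr
[9] P1: store L0 := 42 | P0:I, P1:M(42) | bus: BusRdX,Flush
[10] P0: load  L0 | P0:S(42), P1:S(42) | bus: BusRd,Flush
[11] P0: store L3 := 16 | P0:M(16), P1:I | bus: BusRdX
[12] P0: load  L0 | P0:S(42), P1:S(42) | bus: none
[13] P1: store L5 := 47 | P0:I, P1:M(47) | bus: BusRdX,Flush
[14] P0: load  L4 | P0:E(30), P1:I | bus: BusRd
[15] P0: load  L6 | P0:E(50), P1:I | bus: BusRd
[16] P0: load  L5 | P0:S(47), P1:S(47) | bus: BusRd,Flush
[17] P0: load  L0 | P0:S(42), P1:S(42) | bus: none
[18] P0: store L0 := 29 | P0:M(29), P1:I | bus: BusUpgr
[19] P0: load  L0 | P0:M(29), P1:I | bus: none
[20] P0: load  L0 | P0:M(29), P1:I | bus: none
[21] P1: store L0 := 76 | P0:I, P1:M(76) | bus: BusRdX,Flush
[22] P0: load  L6 | P0:E(50), P1:I | bus: none
[23] P0: load  L0 | P0:S(76), P1:S(76) | bus: BusRd,Flush
[24] P1: store L0 := 67 | P0:I, P1:M(67) | bus: BusUpgr

memory[L3] = 50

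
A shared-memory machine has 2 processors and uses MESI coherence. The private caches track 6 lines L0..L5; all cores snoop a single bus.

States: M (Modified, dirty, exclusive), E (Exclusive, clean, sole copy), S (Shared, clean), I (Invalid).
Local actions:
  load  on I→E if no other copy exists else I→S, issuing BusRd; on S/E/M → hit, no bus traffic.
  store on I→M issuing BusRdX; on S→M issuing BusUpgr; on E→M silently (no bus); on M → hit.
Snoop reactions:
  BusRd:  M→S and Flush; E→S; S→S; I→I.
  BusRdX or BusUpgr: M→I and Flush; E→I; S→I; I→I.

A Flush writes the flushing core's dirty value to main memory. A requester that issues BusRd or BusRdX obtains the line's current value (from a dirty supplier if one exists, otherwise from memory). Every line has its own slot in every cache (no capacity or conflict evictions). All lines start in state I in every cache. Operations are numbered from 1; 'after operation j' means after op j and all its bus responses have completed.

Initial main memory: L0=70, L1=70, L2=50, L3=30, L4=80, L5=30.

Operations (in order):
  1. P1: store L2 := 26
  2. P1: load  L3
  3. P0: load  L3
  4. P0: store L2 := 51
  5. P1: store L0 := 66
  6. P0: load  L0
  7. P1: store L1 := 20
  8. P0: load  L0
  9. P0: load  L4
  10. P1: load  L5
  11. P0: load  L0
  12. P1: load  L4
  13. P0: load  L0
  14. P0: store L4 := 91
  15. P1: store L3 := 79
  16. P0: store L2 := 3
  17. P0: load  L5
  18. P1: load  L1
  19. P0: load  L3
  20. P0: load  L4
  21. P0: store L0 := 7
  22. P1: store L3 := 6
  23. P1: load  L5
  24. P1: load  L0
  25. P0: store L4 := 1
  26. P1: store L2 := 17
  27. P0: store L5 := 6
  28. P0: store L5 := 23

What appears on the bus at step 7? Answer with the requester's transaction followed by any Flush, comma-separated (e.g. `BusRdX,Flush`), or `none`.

[1] P1: store L2 := 26 | P0:I, P1:M(26) | bus: BusRdX
[2] P1: load  L3 | P0:I, P1:E(30) | bus: BusRd
[3] P0: load  L3 | P0:S(30), P1:S(30) | bus: BusRd
[4] P0: store L2 := 51 | P0:M(51), P1:I | bus: BusRdX,Flush
[5] P1: store L0 := 66 | P0:I, P1:M(66) | bus: BusRdX
[6] P0: load  L0 | P0:S(66), P1:S(66) | bus: BusRd,Flush
[7] P1: store L1 := 20 | P0:I, P1:M(20) | bus: BusRdX
[8] P0: load  L0 | P0:S(66), P1:S(66) | bus: none
[9] P0: load  L4 | P0:E(80), P1:I | bus: BusRd
[10] P1: load  L5 | P0:I, P1:E(30) | bus: BusRd
[11] P0: load  L0 | P0:S(66), P1:S(66) | bus: none
[12] P1: load  L4 | P0:S(80), P1:S(80) | bus: BusRd
[13] P0: load  L0 | P0:S(66), P1:S(66) | bus: none
[14] P0: store L4 := 91 | P0:M(91), P1:I | bus: BusUpgr
[15] P1: store L3 := 79 | P0:I, P1:M(79) | bus: BusUpgr
[16] P0: store L2 := 3 | P0:M(3), P1:I | bus: none
[17] P0: load  L5 | P0:S(30), P1:S(30) | bus: BusRd
[18] P1: load  L1 | P0:I, P1:M(20) | bus: none
[19] P0: load  L3 | P0:S(79), P1:S(79) | bus: BusRd,Flush
[20] P0: load  L4 | P0:M(91), P1:I | bus: none
[21] P0: store L0 := 7 | P0:M(7), P1:I | bus: BusUpgr
[22] P1: store L3 := 6 | P0:I, P1:M(6) | bus: BusUpgr
[23] P1: load  L5 | P0:S(30), P1:S(30) | bus: none
[24] P1: load  L0 | P0:S(7), P1:S(7) | bus: BusRd,Flush
[25] P0: store L4 := 1 | P0:M(1), P1:I | bus: none
[26] P1: store L2 := 17 | P0:I, P1:M(17) | bus: BusRdX,Flush
[27] P0: store L5 := 6 | P0:M(6), P1:I | bus: BusUpgr
[28] P0: store L5 := 23 | P0:M(23), P1:I | bus: none

bus = BusRdX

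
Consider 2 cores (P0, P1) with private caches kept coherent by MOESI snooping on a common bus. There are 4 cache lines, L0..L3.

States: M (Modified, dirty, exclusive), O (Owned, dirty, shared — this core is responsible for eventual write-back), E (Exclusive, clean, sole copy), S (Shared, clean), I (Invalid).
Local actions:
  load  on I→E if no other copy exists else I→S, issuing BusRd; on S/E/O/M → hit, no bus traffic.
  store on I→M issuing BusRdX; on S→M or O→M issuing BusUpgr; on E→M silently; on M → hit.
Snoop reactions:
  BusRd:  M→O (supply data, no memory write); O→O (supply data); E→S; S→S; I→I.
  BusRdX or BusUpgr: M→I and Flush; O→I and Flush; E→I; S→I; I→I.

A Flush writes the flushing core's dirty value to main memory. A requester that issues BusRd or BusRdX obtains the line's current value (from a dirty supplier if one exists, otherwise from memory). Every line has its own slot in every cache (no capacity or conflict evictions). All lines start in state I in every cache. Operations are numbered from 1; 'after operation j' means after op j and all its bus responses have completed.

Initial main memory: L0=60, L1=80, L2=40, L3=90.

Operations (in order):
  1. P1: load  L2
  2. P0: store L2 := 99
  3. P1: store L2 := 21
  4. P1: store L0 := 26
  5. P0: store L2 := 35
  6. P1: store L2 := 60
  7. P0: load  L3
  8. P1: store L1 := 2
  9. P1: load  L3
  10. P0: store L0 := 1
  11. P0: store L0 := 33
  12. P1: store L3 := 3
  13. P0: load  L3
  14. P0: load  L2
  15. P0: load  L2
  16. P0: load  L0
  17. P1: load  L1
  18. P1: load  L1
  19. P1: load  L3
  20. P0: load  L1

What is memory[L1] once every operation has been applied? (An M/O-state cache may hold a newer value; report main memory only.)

step 1: P1: load  L2  ⟶  IE  (L2)  txn=BusRd  M[L2]=40
step 2: P0: store L2 := 99  ⟶  MI  (L2)  txn=BusRdX  M[L2]=40
step 3: P1: store L2 := 21  ⟶  IM  (L2)  txn=BusRdX+Flush  M[L2]=99
step 4: P1: store L0 := 26  ⟶  IM  (L0)  txn=BusRdX  M[L0]=60
step 5: P0: store L2 := 35  ⟶  MI  (L2)  txn=BusRdX+Flush  M[L2]=21
step 6: P1: store L2 := 60  ⟶  IM  (L2)  txn=BusRdX+Flush  M[L2]=35
step 7: P0: load  L3  ⟶  EI  (L3)  txn=BusRd  M[L3]=90
step 8: P1: store L1 := 2  ⟶  IM  (L1)  txn=BusRdX  M[L1]=80
step 9: P1: load  L3  ⟶  SS  (L3)  txn=BusRd  M[L3]=90
step 10: P0: store L0 := 1  ⟶  MI  (L0)  txn=BusRdX+Flush  M[L0]=26
step 11: P0: store L0 := 33  ⟶  MI  (L0)  txn=∅  M[L0]=26
step 12: P1: store L3 := 3  ⟶  IM  (L3)  txn=BusUpgr  M[L3]=90
step 13: P0: load  L3  ⟶  SO  (L3)  txn=BusRd  M[L3]=90
step 14: P0: load  L2  ⟶  SO  (L2)  txn=BusRd  M[L2]=35
step 15: P0: load  L2  ⟶  SO  (L2)  txn=∅  M[L2]=35
step 16: P0: load  L0  ⟶  MI  (L0)  txn=∅  M[L0]=26
step 17: P1: load  L1  ⟶  IM  (L1)  txn=∅  M[L1]=80
step 18: P1: load  L1  ⟶  IM  (L1)  txn=∅  M[L1]=80
step 19: P1: load  L3  ⟶  SO  (L3)  txn=∅  M[L3]=90
step 20: P0: load  L1  ⟶  SO  (L1)  txn=BusRd  M[L1]=80

memory[L1] = 80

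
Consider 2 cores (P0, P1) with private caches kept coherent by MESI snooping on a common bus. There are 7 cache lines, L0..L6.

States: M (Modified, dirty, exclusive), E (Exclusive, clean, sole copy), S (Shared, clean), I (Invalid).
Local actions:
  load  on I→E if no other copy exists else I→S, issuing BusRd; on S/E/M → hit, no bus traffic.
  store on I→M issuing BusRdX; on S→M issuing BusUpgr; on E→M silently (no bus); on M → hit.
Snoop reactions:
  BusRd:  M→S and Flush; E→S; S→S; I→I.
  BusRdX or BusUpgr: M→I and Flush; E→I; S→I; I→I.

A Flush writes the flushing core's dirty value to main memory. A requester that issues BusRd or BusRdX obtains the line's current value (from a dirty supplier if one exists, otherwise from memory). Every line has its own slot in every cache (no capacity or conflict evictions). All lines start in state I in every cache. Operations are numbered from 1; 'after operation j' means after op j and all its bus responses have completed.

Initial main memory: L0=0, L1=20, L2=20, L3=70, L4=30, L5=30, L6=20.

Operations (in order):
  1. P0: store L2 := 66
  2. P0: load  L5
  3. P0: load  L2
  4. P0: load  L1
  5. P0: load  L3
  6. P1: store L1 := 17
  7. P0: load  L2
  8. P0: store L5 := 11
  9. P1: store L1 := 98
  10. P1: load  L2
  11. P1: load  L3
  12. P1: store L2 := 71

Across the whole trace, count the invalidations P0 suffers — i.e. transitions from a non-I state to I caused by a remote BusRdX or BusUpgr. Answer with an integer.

invalidations = 2

  op1 P0: store L2 := 66 → M/I on L2; bus BusRdX; mem=20
  op2 P0: load  L5 → E/I on L5; bus BusRd; mem=30
  op3 P0: load  L2 → M/I on L2; bus (none); mem=20
  op4 P0: load  L1 → E/I on L1; bus BusRd; mem=20
  op5 P0: load  L3 → E/I on L3; bus BusRd; mem=70
  op6 P1: store L1 := 17 → I/M on L1; bus BusRdX; mem=20
  op7 P0: load  L2 → M/I on L2; bus (none); mem=20
  op8 P0: store L5 := 11 → M/I on L5; bus (none); mem=30
  op9 P1: store L1 := 98 → I/M on L1; bus (none); mem=20
  op10 P1: load  L2 → S/S on L2; bus BusRd Flush; mem=66
  op11 P1: load  L3 → S/S on L3; bus BusRd; mem=70
  op12 P1: store L2 := 71 → I/M on L2; bus BusUpgr; mem=66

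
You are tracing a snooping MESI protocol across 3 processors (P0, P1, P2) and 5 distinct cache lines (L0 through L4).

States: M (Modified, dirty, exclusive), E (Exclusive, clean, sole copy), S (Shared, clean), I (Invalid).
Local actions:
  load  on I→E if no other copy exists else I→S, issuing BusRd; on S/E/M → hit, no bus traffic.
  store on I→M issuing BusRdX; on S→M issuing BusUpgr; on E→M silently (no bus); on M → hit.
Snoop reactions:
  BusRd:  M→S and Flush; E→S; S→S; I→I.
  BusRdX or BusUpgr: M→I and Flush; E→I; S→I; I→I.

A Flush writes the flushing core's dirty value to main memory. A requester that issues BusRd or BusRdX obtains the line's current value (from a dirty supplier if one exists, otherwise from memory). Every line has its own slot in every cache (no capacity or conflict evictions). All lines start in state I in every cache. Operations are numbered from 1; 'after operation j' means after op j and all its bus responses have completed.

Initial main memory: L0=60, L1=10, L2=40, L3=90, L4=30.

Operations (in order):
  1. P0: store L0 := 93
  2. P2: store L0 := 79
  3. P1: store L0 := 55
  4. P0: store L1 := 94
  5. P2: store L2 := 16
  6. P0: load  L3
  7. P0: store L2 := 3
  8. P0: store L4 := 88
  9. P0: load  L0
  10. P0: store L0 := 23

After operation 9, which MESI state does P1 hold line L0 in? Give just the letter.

state = S

  op1 P0: store L0 := 93 → M/I/I on L0; bus BusRdX; mem=60
  op2 P2: store L0 := 79 → I/I/M on L0; bus BusRdX Flush; mem=93
  op3 P1: store L0 := 55 → I/M/I on L0; bus BusRdX Flush; mem=79
  op4 P0: store L1 := 94 → M/I/I on L1; bus BusRdX; mem=10
  op5 P2: store L2 := 16 → I/I/M on L2; bus BusRdX; mem=40
  op6 P0: load  L3 → E/I/I on L3; bus BusRd; mem=90
  op7 P0: store L2 := 3 → M/I/I on L2; bus BusRdX Flush; mem=16
  op8 P0: store L4 := 88 → M/I/I on L4; bus BusRdX; mem=30
  op9 P0: load  L0 → S/S/I on L0; bus BusRd Flush; mem=55
  op10 P0: store L0 := 23 → M/I/I on L0; bus BusUpgr; mem=55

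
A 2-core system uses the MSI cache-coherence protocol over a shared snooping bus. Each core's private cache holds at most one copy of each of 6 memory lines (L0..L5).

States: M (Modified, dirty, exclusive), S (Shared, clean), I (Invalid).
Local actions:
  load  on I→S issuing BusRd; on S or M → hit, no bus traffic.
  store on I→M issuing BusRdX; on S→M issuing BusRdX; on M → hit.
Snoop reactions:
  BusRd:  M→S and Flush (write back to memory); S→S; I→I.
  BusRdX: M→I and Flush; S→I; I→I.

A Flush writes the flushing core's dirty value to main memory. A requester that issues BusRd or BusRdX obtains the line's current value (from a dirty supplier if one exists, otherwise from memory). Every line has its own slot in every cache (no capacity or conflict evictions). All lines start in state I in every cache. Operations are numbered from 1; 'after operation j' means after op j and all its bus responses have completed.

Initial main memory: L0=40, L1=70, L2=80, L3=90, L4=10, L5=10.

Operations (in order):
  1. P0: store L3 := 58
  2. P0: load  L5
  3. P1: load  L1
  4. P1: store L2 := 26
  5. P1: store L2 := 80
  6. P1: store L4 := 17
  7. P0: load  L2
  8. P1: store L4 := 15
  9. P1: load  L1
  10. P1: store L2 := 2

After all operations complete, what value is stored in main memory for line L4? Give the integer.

memory[L4] = 10

  op1 P0: store L3 := 58 → M/I on L3; bus BusRdX; mem=90
  op2 P0: load  L5 → S/I on L5; bus BusRd; mem=10
  op3 P1: load  L1 → I/S on L1; bus BusRd; mem=70
  op4 P1: store L2 := 26 → I/M on L2; bus BusRdX; mem=80
  op5 P1: store L2 := 80 → I/M on L2; bus (none); mem=80
  op6 P1: store L4 := 17 → I/M on L4; bus BusRdX; mem=10
  op7 P0: load  L2 → S/S on L2; bus BusRd Flush; mem=80
  op8 P1: store L4 := 15 → I/M on L4; bus (none); mem=10
  op9 P1: load  L1 → I/S on L1; bus (none); mem=70
  op10 P1: store L2 := 2 → I/M on L2; bus BusRdX; mem=80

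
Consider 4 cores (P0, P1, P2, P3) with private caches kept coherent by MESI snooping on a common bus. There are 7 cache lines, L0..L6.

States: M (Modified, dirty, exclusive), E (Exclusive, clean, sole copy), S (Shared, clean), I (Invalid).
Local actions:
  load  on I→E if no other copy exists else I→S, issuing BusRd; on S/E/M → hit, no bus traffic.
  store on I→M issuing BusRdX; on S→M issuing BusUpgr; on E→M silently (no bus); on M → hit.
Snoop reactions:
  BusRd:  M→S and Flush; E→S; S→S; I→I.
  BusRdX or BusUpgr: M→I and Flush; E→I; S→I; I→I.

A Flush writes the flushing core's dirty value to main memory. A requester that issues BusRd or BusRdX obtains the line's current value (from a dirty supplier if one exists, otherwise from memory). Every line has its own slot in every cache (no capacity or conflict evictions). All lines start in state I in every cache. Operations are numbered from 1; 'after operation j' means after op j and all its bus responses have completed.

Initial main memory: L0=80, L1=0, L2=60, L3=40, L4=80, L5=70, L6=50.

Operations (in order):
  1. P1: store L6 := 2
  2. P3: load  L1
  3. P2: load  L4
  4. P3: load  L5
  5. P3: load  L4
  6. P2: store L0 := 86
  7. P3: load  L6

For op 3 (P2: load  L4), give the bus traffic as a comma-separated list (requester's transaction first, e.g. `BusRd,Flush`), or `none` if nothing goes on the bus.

[1] P1: store L6 := 2 | P0:I, P1:M(2), P2:I, P3:I | bus: BusRdX
[2] P3: load  L1 | P0:I, P1:I, P2:I, P3:E(0) | bus: BusRd
[3] P2: load  L4 | P0:I, P1:I, P2:E(80), P3:I | bus: BusRd
[4] P3: load  L5 | P0:I, P1:I, P2:I, P3:E(70) | bus: BusRd
[5] P3: load  L4 | P0:I, P1:I, P2:S(80), P3:S(80) | bus: BusRd
[6] P2: store L0 := 86 | P0:I, P1:I, P2:M(86), P3:I | bus: BusRdX
[7] P3: load  L6 | P0:I, P1:S(2), P2:I, P3:S(2) | bus: BusRd,Flush

bus = BusRd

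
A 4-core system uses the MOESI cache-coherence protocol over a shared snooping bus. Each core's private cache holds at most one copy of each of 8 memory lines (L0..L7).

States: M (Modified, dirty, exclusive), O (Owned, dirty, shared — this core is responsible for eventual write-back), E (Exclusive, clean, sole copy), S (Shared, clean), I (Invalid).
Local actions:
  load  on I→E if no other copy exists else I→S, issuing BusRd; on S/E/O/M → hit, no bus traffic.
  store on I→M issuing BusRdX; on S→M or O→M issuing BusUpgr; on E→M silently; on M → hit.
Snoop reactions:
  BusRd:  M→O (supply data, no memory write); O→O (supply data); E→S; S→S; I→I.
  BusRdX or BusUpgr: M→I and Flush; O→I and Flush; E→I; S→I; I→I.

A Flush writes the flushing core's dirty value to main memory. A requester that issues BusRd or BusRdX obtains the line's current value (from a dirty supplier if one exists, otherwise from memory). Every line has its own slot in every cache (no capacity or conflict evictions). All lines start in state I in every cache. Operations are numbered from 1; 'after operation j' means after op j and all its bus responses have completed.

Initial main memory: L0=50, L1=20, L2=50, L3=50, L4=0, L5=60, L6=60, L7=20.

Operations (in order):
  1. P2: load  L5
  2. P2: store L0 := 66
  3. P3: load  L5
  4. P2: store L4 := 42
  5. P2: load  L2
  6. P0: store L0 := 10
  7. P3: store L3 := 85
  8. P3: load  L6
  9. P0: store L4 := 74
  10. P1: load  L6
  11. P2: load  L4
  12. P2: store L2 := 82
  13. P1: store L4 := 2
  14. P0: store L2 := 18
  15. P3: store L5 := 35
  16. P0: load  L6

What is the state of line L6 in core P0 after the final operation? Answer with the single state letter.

state = S

  op1 P2: load  L5 → I/I/E/I on L5; bus BusRd; mem=60
  op2 P2: store L0 := 66 → I/I/M/I on L0; bus BusRdX; mem=50
  op3 P3: load  L5 → I/I/S/S on L5; bus BusRd; mem=60
  op4 P2: store L4 := 42 → I/I/M/I on L4; bus BusRdX; mem=0
  op5 P2: load  L2 → I/I/E/I on L2; bus BusRd; mem=50
  op6 P0: store L0 := 10 → M/I/I/I on L0; bus BusRdX Flush; mem=66
  op7 P3: store L3 := 85 → I/I/I/M on L3; bus BusRdX; mem=50
  op8 P3: load  L6 → I/I/I/E on L6; bus BusRd; mem=60
  op9 P0: store L4 := 74 → M/I/I/I on L4; bus BusRdX Flush; mem=42
  op10 P1: load  L6 → I/S/I/S on L6; bus BusRd; mem=60
  op11 P2: load  L4 → O/I/S/I on L4; bus BusRd; mem=42
  op12 P2: store L2 := 82 → I/I/M/I on L2; bus (none); mem=50
  op13 P1: store L4 := 2 → I/M/I/I on L4; bus BusRdX Flush; mem=74
  op14 P0: store L2 := 18 → M/I/I/I on L2; bus BusRdX Flush; mem=82
  op15 P3: store L5 := 35 → I/I/I/M on L5; bus BusUpgr; mem=60
  op16 P0: load  L6 → S/S/I/S on L6; bus BusRd; mem=60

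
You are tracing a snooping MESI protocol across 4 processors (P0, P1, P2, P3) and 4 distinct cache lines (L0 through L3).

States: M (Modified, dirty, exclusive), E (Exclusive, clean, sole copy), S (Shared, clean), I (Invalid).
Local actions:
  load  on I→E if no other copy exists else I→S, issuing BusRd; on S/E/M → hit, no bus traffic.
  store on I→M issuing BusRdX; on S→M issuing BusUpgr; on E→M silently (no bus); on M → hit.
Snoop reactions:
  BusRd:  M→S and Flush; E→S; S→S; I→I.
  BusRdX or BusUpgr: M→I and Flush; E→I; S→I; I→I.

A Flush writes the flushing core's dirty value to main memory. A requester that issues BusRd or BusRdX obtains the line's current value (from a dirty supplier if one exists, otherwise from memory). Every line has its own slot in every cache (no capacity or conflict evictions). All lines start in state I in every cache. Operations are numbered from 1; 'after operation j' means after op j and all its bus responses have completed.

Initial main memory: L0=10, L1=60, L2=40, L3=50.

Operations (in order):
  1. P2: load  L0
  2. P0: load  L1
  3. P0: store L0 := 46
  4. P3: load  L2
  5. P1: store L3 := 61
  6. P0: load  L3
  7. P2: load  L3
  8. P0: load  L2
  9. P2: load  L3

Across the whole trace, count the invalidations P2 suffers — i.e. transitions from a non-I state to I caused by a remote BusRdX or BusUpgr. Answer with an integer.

1. P2: load  L0  bus=[BusRd]  L0: P0=I P1=I P2=E P3=I  mem[L0]=10
2. P0: load  L1  bus=[BusRd]  L1: P0=E P1=I P2=I P3=I  mem[L1]=60
3. P0: store L0 := 46  bus=[BusRdX]  L0: P0=M P1=I P2=I P3=I  mem[L0]=10
4. P3: load  L2  bus=[BusRd]  L2: P0=I P1=I P2=I P3=E  mem[L2]=40
5. P1: store L3 := 61  bus=[BusRdX]  L3: P0=I P1=M P2=I P3=I  mem[L3]=50
6. P0: load  L3  bus=[BusRd,Flush]  L3: P0=S P1=S P2=I P3=I  mem[L3]=61
7. P2: load  L3  bus=[BusRd]  L3: P0=S P1=S P2=S P3=I  mem[L3]=61
8. P0: load  L2  bus=[BusRd]  L2: P0=S P1=I P2=I P3=S  mem[L2]=40
9. P2: load  L3  bus=[-]  L3: P0=S P1=S P2=S P3=I  mem[L3]=61

invalidations = 1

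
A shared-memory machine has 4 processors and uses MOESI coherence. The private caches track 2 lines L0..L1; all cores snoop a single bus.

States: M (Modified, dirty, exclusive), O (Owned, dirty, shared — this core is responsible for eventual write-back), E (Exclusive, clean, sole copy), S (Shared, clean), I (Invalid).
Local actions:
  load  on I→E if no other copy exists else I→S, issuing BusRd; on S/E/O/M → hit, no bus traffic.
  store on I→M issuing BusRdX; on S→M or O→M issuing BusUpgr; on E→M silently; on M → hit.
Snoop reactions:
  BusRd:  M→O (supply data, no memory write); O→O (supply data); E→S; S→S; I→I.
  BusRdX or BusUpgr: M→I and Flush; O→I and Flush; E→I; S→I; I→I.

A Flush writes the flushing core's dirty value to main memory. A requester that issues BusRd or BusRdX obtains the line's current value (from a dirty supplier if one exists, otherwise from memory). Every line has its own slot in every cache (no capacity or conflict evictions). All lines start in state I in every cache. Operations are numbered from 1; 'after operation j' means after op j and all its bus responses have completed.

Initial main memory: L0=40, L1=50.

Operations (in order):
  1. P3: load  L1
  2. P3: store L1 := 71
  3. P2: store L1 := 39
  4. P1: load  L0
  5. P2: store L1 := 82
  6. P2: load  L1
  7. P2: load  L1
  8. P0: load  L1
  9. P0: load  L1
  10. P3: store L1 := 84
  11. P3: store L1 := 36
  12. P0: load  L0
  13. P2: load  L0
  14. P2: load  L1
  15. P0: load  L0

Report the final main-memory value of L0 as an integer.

memory[L0] = 40

step 1: P3: load  L1  ⟶  IIIE  (L1)  txn=BusRd  M[L1]=50
step 2: P3: store L1 := 71  ⟶  IIIM  (L1)  txn=∅  M[L1]=50
step 3: P2: store L1 := 39  ⟶  IIMI  (L1)  txn=BusRdX+Flush  M[L1]=71
step 4: P1: load  L0  ⟶  IEII  (L0)  txn=BusRd  M[L0]=40
step 5: P2: store L1 := 82  ⟶  IIMI  (L1)  txn=∅  M[L1]=71
step 6: P2: load  L1  ⟶  IIMI  (L1)  txn=∅  M[L1]=71
step 7: P2: load  L1  ⟶  IIMI  (L1)  txn=∅  M[L1]=71
step 8: P0: load  L1  ⟶  SIOI  (L1)  txn=BusRd  M[L1]=71
step 9: P0: load  L1  ⟶  SIOI  (L1)  txn=∅  M[L1]=71
step 10: P3: store L1 := 84  ⟶  IIIM  (L1)  txn=BusRdX+Flush  M[L1]=82
step 11: P3: store L1 := 36  ⟶  IIIM  (L1)  txn=∅  M[L1]=82
step 12: P0: load  L0  ⟶  SSII  (L0)  txn=BusRd  M[L0]=40
step 13: P2: load  L0  ⟶  SSSI  (L0)  txn=BusRd  M[L0]=40
step 14: P2: load  L1  ⟶  IISO  (L1)  txn=BusRd  M[L1]=82
step 15: P0: load  L0  ⟶  SSSI  (L0)  txn=∅  M[L0]=40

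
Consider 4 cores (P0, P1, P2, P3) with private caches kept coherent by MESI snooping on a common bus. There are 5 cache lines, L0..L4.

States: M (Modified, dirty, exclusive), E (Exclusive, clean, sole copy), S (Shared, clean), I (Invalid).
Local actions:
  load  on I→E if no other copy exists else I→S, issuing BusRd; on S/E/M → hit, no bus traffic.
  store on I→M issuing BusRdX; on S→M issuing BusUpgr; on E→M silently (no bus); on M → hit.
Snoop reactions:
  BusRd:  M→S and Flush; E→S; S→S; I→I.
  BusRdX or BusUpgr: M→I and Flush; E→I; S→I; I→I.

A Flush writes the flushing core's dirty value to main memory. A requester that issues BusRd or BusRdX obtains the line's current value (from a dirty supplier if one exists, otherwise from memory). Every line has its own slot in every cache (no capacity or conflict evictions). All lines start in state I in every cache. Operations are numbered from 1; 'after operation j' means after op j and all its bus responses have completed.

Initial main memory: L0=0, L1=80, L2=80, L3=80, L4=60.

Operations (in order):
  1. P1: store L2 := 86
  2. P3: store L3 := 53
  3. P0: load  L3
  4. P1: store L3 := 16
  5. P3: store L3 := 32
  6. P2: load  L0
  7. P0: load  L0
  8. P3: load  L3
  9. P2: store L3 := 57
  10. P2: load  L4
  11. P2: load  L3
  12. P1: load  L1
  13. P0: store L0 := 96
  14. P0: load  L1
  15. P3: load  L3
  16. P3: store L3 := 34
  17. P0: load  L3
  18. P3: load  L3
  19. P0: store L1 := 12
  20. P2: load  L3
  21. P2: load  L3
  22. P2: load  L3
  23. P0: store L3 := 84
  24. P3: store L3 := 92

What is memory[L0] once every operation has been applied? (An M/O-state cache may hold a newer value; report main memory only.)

  op1 P1: store L2 := 86 → I/M/I/I on L2; bus BusRdX; mem=80
  op2 P3: store L3 := 53 → I/I/I/M on L3; bus BusRdX; mem=80
  op3 P0: load  L3 → S/I/I/S on L3; bus BusRd Flush; mem=53
  op4 P1: store L3 := 16 → I/M/I/I on L3; bus BusRdX; mem=53
  op5 P3: store L3 := 32 → I/I/I/M on L3; bus BusRdX Flush; mem=16
  op6 P2: load  L0 → I/I/E/I on L0; bus BusRd; mem=0
  op7 P0: load  L0 → S/I/S/I on L0; bus BusRd; mem=0
  op8 P3: load  L3 → I/I/I/M on L3; bus (none); mem=16
  op9 P2: store L3 := 57 → I/I/M/I on L3; bus BusRdX Flush; mem=32
  op10 P2: load  L4 → I/I/E/I on L4; bus BusRd; mem=60
  op11 P2: load  L3 → I/I/M/I on L3; bus (none); mem=32
  op12 P1: load  L1 → I/E/I/I on L1; bus BusRd; mem=80
  op13 P0: store L0 := 96 → M/I/I/I on L0; bus BusUpgr; mem=0
  op14 P0: load  L1 → S/S/I/I on L1; bus BusRd; mem=80
  op15 P3: load  L3 → I/I/S/S on L3; bus BusRd Flush; mem=57
  op16 P3: store L3 := 34 → I/I/I/M on L3; bus BusUpgr; mem=57
  op17 P0: load  L3 → S/I/I/S on L3; bus BusRd Flush; mem=34
  op18 P3: load  L3 → S/I/I/S on L3; bus (none); mem=34
  op19 P0: store L1 := 12 → M/I/I/I on L1; bus BusUpgr; mem=80
  op20 P2: load  L3 → S/I/S/S on L3; bus BusRd; mem=34
  op21 P2: load  L3 → S/I/S/S on L3; bus (none); mem=34
  op22 P2: load  L3 → S/I/S/S on L3; bus (none); mem=34
  op23 P0: store L3 := 84 → M/I/I/I on L3; bus BusUpgr; mem=34
  op24 P3: store L3 := 92 → I/I/I/M on L3; bus BusRdX Flush; mem=84

memory[L0] = 0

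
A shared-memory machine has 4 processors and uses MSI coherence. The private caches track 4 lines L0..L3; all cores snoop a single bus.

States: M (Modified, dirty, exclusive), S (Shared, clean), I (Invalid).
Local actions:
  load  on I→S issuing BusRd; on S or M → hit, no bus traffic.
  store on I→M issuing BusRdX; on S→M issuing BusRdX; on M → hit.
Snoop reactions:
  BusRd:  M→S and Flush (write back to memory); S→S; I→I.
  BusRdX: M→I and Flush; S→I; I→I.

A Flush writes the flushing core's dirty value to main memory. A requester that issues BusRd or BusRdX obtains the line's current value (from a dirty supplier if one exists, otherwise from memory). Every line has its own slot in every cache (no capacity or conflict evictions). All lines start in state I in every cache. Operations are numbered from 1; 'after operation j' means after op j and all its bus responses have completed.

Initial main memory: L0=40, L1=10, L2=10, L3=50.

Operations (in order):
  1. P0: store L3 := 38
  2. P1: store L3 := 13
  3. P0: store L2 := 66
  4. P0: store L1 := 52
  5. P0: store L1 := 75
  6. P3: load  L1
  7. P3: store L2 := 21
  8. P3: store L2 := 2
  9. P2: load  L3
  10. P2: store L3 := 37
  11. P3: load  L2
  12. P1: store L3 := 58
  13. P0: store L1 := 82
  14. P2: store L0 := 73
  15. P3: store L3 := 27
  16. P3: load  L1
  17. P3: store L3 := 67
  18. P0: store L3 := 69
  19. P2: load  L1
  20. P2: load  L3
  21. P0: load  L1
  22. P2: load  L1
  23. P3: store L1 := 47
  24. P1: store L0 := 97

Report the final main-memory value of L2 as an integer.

[1] P0: store L3 := 38 | P0:M(38), P1:I, P2:I, P3:I | bus: BusRdX
[2] P1: store L3 := 13 | P0:I, P1:M(13), P2:I, P3:I | bus: BusRdX,Flush
[3] P0: store L2 := 66 | P0:M(66), P1:I, P2:I, P3:I | bus: BusRdX
[4] P0: store L1 := 52 | P0:M(52), P1:I, P2:I, P3:I | bus: BusRdX
[5] P0: store L1 := 75 | P0:M(75), P1:I, P2:I, P3:I | bus: none
[6] P3: load  L1 | P0:S(75), P1:I, P2:I, P3:S(75) | bus: BusRd,Flush
[7] P3: store L2 := 21 | P0:I, P1:I, P2:I, P3:M(21) | bus: BusRdX,Flush
[8] P3: store L2 := 2 | P0:I, P1:I, P2:I, P3:M(2) | bus: none
[9] P2: load  L3 | P0:I, P1:S(13), P2:S(13), P3:I | bus: BusRd,Flush
[10] P2: store L3 := 37 | P0:I, P1:I, P2:M(37), P3:I | bus: BusRdX
[11] P3: load  L2 | P0:I, P1:I, P2:I, P3:M(2) | bus: none
[12] P1: store L3 := 58 | P0:I, P1:M(58), P2:I, P3:I | bus: BusRdX,Flush
[13] P0: store L1 := 82 | P0:M(82), P1:I, P2:I, P3:I | bus: BusRdX
[14] P2: store L0 := 73 | P0:I, P1:I, P2:M(73), P3:I | bus: BusRdX
[15] P3: store L3 := 27 | P0:I, P1:I, P2:I, P3:M(27) | bus: BusRdX,Flush
[16] P3: load  L1 | P0:S(82), P1:I, P2:I, P3:S(82) | bus: BusRd,Flush
[17] P3: store L3 := 67 | P0:I, P1:I, P2:I, P3:M(67) | bus: none
[18] P0: store L3 := 69 | P0:M(69), P1:I, P2:I, P3:I | bus: BusRdX,Flush
[19] P2: load  L1 | P0:S(82), P1:I, P2:S(82), P3:S(82) | bus: BusRd
[20] P2: load  L3 | P0:S(69), P1:I, P2:S(69), P3:I | bus: BusRd,Flush
[21] P0: load  L1 | P0:S(82), P1:I, P2:S(82), P3:S(82) | bus: none
[22] P2: load  L1 | P0:S(82), P1:I, P2:S(82), P3:S(82) | bus: none
[23] P3: store L1 := 47 | P0:I, P1:I, P2:I, P3:M(47) | bus: BusRdX
[24] P1: store L0 := 97 | P0:I, P1:M(97), P2:I, P3:I | bus: BusRdX,Flush

memory[L2] = 66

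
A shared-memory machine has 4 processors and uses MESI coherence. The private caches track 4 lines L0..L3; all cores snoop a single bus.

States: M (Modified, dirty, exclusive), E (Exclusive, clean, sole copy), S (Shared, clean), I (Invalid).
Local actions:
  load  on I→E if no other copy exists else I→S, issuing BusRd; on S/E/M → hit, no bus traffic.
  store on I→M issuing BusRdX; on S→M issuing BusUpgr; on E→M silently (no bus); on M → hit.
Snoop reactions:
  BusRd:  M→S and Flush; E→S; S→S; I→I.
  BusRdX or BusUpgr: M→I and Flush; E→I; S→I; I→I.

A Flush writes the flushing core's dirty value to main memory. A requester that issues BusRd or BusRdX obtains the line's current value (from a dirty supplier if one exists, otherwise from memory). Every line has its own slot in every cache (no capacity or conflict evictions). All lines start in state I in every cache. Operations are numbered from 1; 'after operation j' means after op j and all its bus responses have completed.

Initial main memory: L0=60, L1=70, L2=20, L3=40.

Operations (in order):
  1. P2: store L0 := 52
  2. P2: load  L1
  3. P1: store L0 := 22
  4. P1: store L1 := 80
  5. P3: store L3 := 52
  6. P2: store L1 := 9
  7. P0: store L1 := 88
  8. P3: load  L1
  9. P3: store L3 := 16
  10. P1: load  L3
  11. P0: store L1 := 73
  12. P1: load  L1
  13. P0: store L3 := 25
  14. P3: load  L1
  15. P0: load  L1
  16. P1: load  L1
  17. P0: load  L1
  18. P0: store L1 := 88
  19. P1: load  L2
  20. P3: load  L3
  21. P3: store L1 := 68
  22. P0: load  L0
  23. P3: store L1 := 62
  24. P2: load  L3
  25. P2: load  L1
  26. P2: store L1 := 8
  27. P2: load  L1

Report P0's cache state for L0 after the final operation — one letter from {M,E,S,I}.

  op1 P2: store L0 := 52 → I/I/M/I on L0; bus BusRdX; mem=60
  op2 P2: load  L1 → I/I/E/I on L1; bus BusRd; mem=70
  op3 P1: store L0 := 22 → I/M/I/I on L0; bus BusRdX Flush; mem=52
  op4 P1: store L1 := 80 → I/M/I/I on L1; bus BusRdX; mem=70
  op5 P3: store L3 := 52 → I/I/I/M on L3; bus BusRdX; mem=40
  op6 P2: store L1 := 9 → I/I/M/I on L1; bus BusRdX Flush; mem=80
  op7 P0: store L1 := 88 → M/I/I/I on L1; bus BusRdX Flush; mem=9
  op8 P3: load  L1 → S/I/I/S on L1; bus BusRd Flush; mem=88
  op9 P3: store L3 := 16 → I/I/I/M on L3; bus (none); mem=40
  op10 P1: load  L3 → I/S/I/S on L3; bus BusRd Flush; mem=16
  op11 P0: store L1 := 73 → M/I/I/I on L1; bus BusUpgr; mem=88
  op12 P1: load  L1 → S/S/I/I on L1; bus BusRd Flush; mem=73
  op13 P0: store L3 := 25 → M/I/I/I on L3; bus BusRdX; mem=16
  op14 P3: load  L1 → S/S/I/S on L1; bus BusRd; mem=73
  op15 P0: load  L1 → S/S/I/S on L1; bus (none); mem=73
  op16 P1: load  L1 → S/S/I/S on L1; bus (none); mem=73
  op17 P0: load  L1 → S/S/I/S on L1; bus (none); mem=73
  op18 P0: store L1 := 88 → M/I/I/I on L1; bus BusUpgr; mem=73
  op19 P1: load  L2 → I/E/I/I on L2; bus BusRd; mem=20
  op20 P3: load  L3 → S/I/I/S on L3; bus BusRd Flush; mem=25
  op21 P3: store L1 := 68 → I/I/I/M on L1; bus BusRdX Flush; mem=88
  op22 P0: load  L0 → S/S/I/I on L0; bus BusRd Flush; mem=22
  op23 P3: store L1 := 62 → I/I/I/M on L1; bus (none); mem=88
  op24 P2: load  L3 → S/I/S/S on L3; bus BusRd; mem=25
  op25 P2: load  L1 → I/I/S/S on L1; bus BusRd Flush; mem=62
  op26 P2: store L1 := 8 → I/I/M/I on L1; bus BusUpgr; mem=62
  op27 P2: load  L1 → I/I/M/I on L1; bus (none); mem=62

state = S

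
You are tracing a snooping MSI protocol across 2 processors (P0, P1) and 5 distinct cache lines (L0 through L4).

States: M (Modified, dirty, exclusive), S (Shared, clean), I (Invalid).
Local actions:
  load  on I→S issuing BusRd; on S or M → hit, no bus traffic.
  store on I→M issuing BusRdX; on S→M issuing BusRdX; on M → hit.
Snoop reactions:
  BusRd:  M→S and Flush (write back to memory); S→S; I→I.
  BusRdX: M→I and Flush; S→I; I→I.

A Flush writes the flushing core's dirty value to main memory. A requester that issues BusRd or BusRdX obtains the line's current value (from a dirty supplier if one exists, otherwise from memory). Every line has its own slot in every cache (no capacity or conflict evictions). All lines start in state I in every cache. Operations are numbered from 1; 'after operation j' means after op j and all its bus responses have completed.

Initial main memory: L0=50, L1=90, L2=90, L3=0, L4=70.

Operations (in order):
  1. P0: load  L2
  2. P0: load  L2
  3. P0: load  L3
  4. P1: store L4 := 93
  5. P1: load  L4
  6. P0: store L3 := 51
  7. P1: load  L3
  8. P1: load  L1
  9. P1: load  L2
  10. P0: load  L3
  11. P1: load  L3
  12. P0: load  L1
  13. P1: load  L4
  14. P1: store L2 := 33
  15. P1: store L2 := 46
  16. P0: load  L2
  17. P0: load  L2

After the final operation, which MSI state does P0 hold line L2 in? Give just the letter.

state = S

[1] P0: load  L2 | P0:S(90), P1:I | bus: BusRd
[2] P0: load  L2 | P0:S(90), P1:I | bus: none
[3] P0: load  L3 | P0:S(0), P1:I | bus: BusRd
[4] P1: store L4 := 93 | P0:I, P1:M(93) | bus: BusRdX
[5] P1: load  L4 | P0:I, P1:M(93) | bus: none
[6] P0: store L3 := 51 | P0:M(51), P1:I | bus: BusRdX
[7] P1: load  L3 | P0:S(51), P1:S(51) | bus: BusRd,Flush
[8] P1: load  L1 | P0:I, P1:S(90) | bus: BusRd
[9] P1: load  L2 | P0:S(90), P1:S(90) | bus: BusRd
[10] P0: load  L3 | P0:S(51), P1:S(51) | bus: none
[11] P1: load  L3 | P0:S(51), P1:S(51) | bus: none
[12] P0: load  L1 | P0:S(90), P1:S(90) | bus: BusRd
[13] P1: load  L4 | P0:I, P1:M(93) | bus: none
[14] P1: store L2 := 33 | P0:I, P1:M(33) | bus: BusRdX
[15] P1: store L2 := 46 | P0:I, P1:M(46) | bus: none
[16] P0: load  L2 | P0:S(46), P1:S(46) | bus: BusRd,Flush
[17] P0: load  L2 | P0:S(46), P1:S(46) | bus: none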